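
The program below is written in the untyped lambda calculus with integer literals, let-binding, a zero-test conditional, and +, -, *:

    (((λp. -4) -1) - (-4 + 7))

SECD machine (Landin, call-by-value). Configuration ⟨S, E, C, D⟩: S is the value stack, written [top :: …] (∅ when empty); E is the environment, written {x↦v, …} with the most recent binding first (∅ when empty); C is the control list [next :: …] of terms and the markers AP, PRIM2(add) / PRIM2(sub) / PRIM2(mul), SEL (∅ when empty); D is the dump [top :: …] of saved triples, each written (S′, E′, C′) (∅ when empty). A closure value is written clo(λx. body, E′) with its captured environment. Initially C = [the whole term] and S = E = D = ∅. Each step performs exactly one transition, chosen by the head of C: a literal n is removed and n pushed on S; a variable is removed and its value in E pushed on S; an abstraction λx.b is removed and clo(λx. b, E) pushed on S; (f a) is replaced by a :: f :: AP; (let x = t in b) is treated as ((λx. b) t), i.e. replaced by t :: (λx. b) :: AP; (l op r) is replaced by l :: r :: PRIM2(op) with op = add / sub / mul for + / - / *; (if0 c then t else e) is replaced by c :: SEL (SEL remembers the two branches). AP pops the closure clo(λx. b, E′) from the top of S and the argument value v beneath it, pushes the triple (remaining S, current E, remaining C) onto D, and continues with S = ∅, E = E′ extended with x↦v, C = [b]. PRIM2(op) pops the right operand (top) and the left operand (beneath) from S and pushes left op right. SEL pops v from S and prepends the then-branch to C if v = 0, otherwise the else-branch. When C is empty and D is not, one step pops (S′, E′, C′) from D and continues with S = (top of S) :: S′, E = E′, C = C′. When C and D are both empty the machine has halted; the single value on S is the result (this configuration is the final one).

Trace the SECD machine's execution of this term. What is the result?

Answer: -7

Derivation:
0. [S=∅ | E=∅ | C=[(((λp. -4) -1) - (-4 + 7))] | D=∅]
1. [S=∅ | E=∅ | C=[((λp. -4) -1) :: (-4 + 7) :: PRIM2(sub)] | D=∅]
2. [S=∅ | E=∅ | C=[-1 :: (λp. -4) :: AP :: (-4 + 7) :: PRIM2(sub)] | D=∅]
3. [S=[-1] | E=∅ | C=[(λp. -4) :: AP :: (-4 + 7) :: PRIM2(sub)] | D=∅]
4. [S=[clo(λp. -4, ∅) :: -1] | E=∅ | C=[AP :: (-4 + 7) :: PRIM2(sub)] | D=∅]
5. [S=∅ | E={p↦-1} | C=[-4] | D=[(∅, ∅, [(-4 + 7) :: PRIM2(sub)])]]
6. [S=[-4] | E={p↦-1} | C=∅ | D=[(∅, ∅, [(-4 + 7) :: PRIM2(sub)])]]
7. [S=[-4] | E=∅ | C=[(-4 + 7) :: PRIM2(sub)] | D=∅]
8. [S=[-4] | E=∅ | C=[-4 :: 7 :: PRIM2(add) :: PRIM2(sub)] | D=∅]
9. [S=[-4 :: -4] | E=∅ | C=[7 :: PRIM2(add) :: PRIM2(sub)] | D=∅]
10. [S=[7 :: -4 :: -4] | E=∅ | C=[PRIM2(add) :: PRIM2(sub)] | D=∅]
11. [S=[3 :: -4] | E=∅ | C=[PRIM2(sub)] | D=∅]
12. [S=[-7] | E=∅ | C=∅ | D=∅]
→ final value -7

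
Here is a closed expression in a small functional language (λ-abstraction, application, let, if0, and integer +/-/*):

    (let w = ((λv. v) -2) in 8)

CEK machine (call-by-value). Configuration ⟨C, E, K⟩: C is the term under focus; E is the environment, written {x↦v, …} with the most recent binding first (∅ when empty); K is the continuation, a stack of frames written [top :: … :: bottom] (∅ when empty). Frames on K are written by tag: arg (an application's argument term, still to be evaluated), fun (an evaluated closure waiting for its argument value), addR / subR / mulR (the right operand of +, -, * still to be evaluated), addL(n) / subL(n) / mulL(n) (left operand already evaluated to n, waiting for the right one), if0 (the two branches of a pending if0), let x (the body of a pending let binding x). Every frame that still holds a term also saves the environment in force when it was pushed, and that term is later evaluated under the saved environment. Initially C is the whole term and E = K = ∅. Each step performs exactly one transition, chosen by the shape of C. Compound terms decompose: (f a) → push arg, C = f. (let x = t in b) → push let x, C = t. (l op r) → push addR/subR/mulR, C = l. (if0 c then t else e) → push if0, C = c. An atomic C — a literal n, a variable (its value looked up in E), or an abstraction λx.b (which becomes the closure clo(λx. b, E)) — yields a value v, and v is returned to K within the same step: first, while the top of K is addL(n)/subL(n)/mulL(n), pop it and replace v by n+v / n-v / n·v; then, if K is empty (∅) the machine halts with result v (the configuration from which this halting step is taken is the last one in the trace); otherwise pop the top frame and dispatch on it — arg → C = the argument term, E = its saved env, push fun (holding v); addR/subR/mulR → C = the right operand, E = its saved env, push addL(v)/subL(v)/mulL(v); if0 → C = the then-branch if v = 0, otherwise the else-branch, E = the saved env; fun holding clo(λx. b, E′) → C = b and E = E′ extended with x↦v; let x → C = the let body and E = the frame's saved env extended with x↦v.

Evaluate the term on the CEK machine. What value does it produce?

0. <C=(let w = ((λv. v) -2) in 8), E=∅, K=∅>
1. <C=((λv. v) -2), E=∅, K=[let w]>
2. <C=(λv. v), E=∅, K=[arg :: let w]>
3. <C=-2, E=∅, K=[fun :: let w]>
4. <C=v, E={v↦-2}, K=[let w]>
5. <C=8, E={w↦-2}, K=∅>
→ final value 8

Answer: 8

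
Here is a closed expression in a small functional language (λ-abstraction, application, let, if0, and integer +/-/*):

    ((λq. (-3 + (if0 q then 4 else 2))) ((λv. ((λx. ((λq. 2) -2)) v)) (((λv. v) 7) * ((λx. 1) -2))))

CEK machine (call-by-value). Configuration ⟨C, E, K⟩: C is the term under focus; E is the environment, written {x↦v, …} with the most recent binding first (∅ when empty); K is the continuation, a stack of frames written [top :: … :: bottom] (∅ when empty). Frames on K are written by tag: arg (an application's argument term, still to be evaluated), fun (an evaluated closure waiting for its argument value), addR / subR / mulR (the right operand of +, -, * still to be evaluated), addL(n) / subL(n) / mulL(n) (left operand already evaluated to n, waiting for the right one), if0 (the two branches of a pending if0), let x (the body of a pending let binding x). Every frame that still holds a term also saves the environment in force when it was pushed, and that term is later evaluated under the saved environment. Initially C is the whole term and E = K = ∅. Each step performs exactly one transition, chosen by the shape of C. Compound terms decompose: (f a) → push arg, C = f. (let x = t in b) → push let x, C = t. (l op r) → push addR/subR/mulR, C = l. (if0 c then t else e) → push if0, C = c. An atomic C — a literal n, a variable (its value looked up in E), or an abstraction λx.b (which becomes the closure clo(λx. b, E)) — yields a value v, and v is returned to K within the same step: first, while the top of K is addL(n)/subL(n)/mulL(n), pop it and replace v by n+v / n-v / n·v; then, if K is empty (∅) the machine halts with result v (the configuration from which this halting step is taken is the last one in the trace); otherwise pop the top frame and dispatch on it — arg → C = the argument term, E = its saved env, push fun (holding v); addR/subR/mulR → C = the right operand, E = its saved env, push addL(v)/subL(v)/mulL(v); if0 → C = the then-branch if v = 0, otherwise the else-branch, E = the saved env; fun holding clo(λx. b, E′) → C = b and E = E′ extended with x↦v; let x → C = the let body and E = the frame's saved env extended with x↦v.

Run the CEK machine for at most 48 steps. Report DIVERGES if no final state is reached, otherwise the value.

Answer: -1

Derivation:
step 0: <C=((λq. (-3 + (if0 q then 4 else 2))) ((λv. ((λx. ((λq. 2) -2)) v)) (((λv. v) 7) * ((λx. 1) -2)))), E=∅, K=∅>
step 1: <C=(λq. (-3 + (if0 q then 4 else 2))), E=∅, K=[arg]>
step 2: <C=((λv. ((λx. ((λq. 2) -2)) v)) (((λv. v) 7) * ((λx. 1) -2))), E=∅, K=[fun]>
step 3: <C=(λv. ((λx. ((λq. 2) -2)) v)), E=∅, K=[arg :: fun]>
step 4: <C=(((λv. v) 7) * ((λx. 1) -2)), E=∅, K=[fun :: fun]>
step 5: <C=((λv. v) 7), E=∅, K=[mulR :: fun :: fun]>
step 6: <C=(λv. v), E=∅, K=[arg :: mulR :: fun :: fun]>
step 7: <C=7, E=∅, K=[fun :: mulR :: fun :: fun]>
step 8: <C=v, E={v↦7}, K=[mulR :: fun :: fun]>
step 9: <C=((λx. 1) -2), E=∅, K=[mulL(7) :: fun :: fun]>
step 10: <C=(λx. 1), E=∅, K=[arg :: mulL(7) :: fun :: fun]>
step 11: <C=-2, E=∅, K=[fun :: mulL(7) :: fun :: fun]>
step 12: <C=1, E={x↦-2}, K=[mulL(7) :: fun :: fun]>
step 13: <C=((λx. ((λq. 2) -2)) v), E={v↦7}, K=[fun]>
step 14: <C=(λx. ((λq. 2) -2)), E={v↦7}, K=[arg :: fun]>
step 15: <C=v, E={v↦7}, K=[fun :: fun]>
step 16: <C=((λq. 2) -2), E={x↦7, v↦7}, K=[fun]>
step 17: <C=(λq. 2), E={x↦7, v↦7}, K=[arg :: fun]>
step 18: <C=-2, E={x↦7, v↦7}, K=[fun :: fun]>
step 19: <C=2, E={q↦-2, x↦7, v↦7}, K=[fun]>
step 20: <C=(-3 + (if0 q then 4 else 2)), E={q↦2}, K=∅>
step 21: <C=-3, E={q↦2}, K=[addR]>
step 22: <C=(if0 q then 4 else 2), E={q↦2}, K=[addL(-3)]>
step 23: <C=q, E={q↦2}, K=[if0 :: addL(-3)]>
step 24: <C=2, E={q↦2}, K=[addL(-3)]>
→ final value -1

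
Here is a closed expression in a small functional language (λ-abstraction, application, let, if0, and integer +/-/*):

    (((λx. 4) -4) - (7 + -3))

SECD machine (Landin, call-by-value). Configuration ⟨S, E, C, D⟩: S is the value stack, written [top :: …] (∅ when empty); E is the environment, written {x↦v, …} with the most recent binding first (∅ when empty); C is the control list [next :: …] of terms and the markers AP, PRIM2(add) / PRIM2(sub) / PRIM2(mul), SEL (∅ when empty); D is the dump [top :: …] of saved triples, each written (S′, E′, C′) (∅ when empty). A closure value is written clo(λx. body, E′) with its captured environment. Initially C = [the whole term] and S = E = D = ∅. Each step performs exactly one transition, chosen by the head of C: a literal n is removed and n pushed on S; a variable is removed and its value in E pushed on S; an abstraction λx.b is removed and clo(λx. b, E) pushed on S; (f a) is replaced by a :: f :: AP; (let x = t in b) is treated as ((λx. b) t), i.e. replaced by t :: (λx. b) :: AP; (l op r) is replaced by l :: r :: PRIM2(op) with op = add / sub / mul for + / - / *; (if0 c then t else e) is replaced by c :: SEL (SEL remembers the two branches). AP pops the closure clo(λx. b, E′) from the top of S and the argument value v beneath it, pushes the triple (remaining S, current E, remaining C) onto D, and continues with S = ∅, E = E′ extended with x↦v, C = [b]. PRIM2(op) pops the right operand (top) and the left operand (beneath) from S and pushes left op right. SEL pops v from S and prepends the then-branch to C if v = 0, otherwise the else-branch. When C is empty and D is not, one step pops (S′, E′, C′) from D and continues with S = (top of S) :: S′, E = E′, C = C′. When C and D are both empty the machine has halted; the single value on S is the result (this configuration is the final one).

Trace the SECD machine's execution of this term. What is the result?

Answer: 0

Machine steps:
t=0: ⟨S=∅; E=∅; C=[(((λx. 4) -4) - (7 + -3))]; D=∅⟩
t=1: ⟨S=∅; E=∅; C=[((λx. 4) -4) :: (7 + -3) :: PRIM2(sub)]; D=∅⟩
t=2: ⟨S=∅; E=∅; C=[-4 :: (λx. 4) :: AP :: (7 + -3) :: PRIM2(sub)]; D=∅⟩
t=3: ⟨S=[-4]; E=∅; C=[(λx. 4) :: AP :: (7 + -3) :: PRIM2(sub)]; D=∅⟩
t=4: ⟨S=[clo(λx. 4, ∅) :: -4]; E=∅; C=[AP :: (7 + -3) :: PRIM2(sub)]; D=∅⟩
t=5: ⟨S=∅; E={x↦-4}; C=[4]; D=[(∅, ∅, [(7 + -3) :: PRIM2(sub)])]⟩
t=6: ⟨S=[4]; E={x↦-4}; C=∅; D=[(∅, ∅, [(7 + -3) :: PRIM2(sub)])]⟩
t=7: ⟨S=[4]; E=∅; C=[(7 + -3) :: PRIM2(sub)]; D=∅⟩
t=8: ⟨S=[4]; E=∅; C=[7 :: -3 :: PRIM2(add) :: PRIM2(sub)]; D=∅⟩
t=9: ⟨S=[7 :: 4]; E=∅; C=[-3 :: PRIM2(add) :: PRIM2(sub)]; D=∅⟩
t=10: ⟨S=[-3 :: 7 :: 4]; E=∅; C=[PRIM2(add) :: PRIM2(sub)]; D=∅⟩
t=11: ⟨S=[4 :: 4]; E=∅; C=[PRIM2(sub)]; D=∅⟩
t=12: ⟨S=[0]; E=∅; C=∅; D=∅⟩
→ final value 0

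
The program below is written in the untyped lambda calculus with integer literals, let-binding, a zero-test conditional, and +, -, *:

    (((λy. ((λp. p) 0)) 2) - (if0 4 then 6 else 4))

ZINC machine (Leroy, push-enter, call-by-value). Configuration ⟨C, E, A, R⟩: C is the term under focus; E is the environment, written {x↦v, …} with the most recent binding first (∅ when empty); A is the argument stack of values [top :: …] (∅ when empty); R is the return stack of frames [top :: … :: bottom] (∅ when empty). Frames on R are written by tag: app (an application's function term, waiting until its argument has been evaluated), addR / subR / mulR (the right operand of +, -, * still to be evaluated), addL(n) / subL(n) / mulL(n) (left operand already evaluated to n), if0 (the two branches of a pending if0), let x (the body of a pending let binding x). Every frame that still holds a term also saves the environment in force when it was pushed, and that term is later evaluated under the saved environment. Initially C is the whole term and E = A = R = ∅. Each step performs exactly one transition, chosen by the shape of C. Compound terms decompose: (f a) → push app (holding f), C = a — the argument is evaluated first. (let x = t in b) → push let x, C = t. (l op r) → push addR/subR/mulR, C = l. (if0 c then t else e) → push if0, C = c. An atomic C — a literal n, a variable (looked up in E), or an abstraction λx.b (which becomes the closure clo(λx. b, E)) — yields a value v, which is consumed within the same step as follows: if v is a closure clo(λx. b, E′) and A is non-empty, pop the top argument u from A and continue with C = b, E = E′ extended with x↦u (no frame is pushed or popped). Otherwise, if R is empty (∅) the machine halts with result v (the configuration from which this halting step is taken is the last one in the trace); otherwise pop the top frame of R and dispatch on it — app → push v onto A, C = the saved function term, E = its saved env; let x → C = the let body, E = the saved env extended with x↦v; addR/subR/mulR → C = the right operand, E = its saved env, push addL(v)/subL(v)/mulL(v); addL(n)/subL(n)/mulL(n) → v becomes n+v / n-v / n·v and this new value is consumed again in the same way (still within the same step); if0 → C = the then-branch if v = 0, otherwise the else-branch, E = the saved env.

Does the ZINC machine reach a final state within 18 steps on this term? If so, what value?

Answer: -4

Execution trace:
step 0: <C=(((λy. ((λp. p) 0)) 2) - (if0 4 then 6 else 4)), E=∅, A=∅, R=∅>
step 1: <C=((λy. ((λp. p) 0)) 2), E=∅, A=∅, R=[subR]>
step 2: <C=2, E=∅, A=∅, R=[app :: subR]>
step 3: <C=(λy. ((λp. p) 0)), E=∅, A=[2], R=[subR]>
step 4: <C=((λp. p) 0), E={y↦2}, A=∅, R=[subR]>
step 5: <C=0, E={y↦2}, A=∅, R=[app :: subR]>
step 6: <C=(λp. p), E={y↦2}, A=[0], R=[subR]>
step 7: <C=p, E={p↦0, y↦2}, A=∅, R=[subR]>
step 8: <C=(if0 4 then 6 else 4), E=∅, A=∅, R=[subL(0)]>
step 9: <C=4, E=∅, A=∅, R=[if0 :: subL(0)]>
step 10: <C=4, E=∅, A=∅, R=[subL(0)]>
→ final value -4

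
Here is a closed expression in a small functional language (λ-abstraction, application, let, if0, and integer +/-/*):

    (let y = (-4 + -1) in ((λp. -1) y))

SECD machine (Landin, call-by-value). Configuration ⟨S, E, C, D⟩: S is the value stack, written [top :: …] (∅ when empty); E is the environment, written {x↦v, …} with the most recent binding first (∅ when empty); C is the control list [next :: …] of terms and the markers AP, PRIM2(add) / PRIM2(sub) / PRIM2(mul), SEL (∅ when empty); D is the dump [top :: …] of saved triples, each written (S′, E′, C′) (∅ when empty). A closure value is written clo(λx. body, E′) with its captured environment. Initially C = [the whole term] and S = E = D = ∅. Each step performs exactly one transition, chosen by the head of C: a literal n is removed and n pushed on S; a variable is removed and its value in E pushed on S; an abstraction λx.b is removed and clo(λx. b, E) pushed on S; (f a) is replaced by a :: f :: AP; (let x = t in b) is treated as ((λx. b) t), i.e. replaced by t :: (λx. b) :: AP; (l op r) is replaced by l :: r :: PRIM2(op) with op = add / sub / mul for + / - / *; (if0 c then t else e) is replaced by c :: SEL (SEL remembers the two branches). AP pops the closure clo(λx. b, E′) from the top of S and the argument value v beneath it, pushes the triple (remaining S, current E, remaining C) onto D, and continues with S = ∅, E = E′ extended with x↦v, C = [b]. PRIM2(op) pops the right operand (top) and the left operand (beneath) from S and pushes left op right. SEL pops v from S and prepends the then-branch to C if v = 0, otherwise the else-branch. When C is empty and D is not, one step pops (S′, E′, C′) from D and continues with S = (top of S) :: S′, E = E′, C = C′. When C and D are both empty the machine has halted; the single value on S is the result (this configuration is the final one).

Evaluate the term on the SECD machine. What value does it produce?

0. [S=∅ | E=∅ | C=[(let y = (-4 + -1) in ((λp. -1) y))] | D=∅]
1. [S=∅ | E=∅ | C=[(-4 + -1) :: (λy. ((λp. -1) y)) :: AP] | D=∅]
2. [S=∅ | E=∅ | C=[-4 :: -1 :: PRIM2(add) :: (λy. ((λp. -1) y)) :: AP] | D=∅]
3. [S=[-4] | E=∅ | C=[-1 :: PRIM2(add) :: (λy. ((λp. -1) y)) :: AP] | D=∅]
4. [S=[-1 :: -4] | E=∅ | C=[PRIM2(add) :: (λy. ((λp. -1) y)) :: AP] | D=∅]
5. [S=[-5] | E=∅ | C=[(λy. ((λp. -1) y)) :: AP] | D=∅]
6. [S=[clo(λy. ((λp. -1) y), ∅) :: -5] | E=∅ | C=[AP] | D=∅]
7. [S=∅ | E={y↦-5} | C=[((λp. -1) y)] | D=[(∅, ∅, ∅)]]
8. [S=∅ | E={y↦-5} | C=[y :: (λp. -1) :: AP] | D=[(∅, ∅, ∅)]]
9. [S=[-5] | E={y↦-5} | C=[(λp. -1) :: AP] | D=[(∅, ∅, ∅)]]
10. [S=[clo(λp. -1, {y↦-5}) :: -5] | E={y↦-5} | C=[AP] | D=[(∅, ∅, ∅)]]
11. [S=∅ | E={p↦-5, y↦-5} | C=[-1] | D=[(∅, {y↦-5}, ∅) :: (∅, ∅, ∅)]]
12. [S=[-1] | E={p↦-5, y↦-5} | C=∅ | D=[(∅, {y↦-5}, ∅) :: (∅, ∅, ∅)]]
13. [S=[-1] | E={y↦-5} | C=∅ | D=[(∅, ∅, ∅)]]
14. [S=[-1] | E=∅ | C=∅ | D=∅]
→ final value -1

Answer: -1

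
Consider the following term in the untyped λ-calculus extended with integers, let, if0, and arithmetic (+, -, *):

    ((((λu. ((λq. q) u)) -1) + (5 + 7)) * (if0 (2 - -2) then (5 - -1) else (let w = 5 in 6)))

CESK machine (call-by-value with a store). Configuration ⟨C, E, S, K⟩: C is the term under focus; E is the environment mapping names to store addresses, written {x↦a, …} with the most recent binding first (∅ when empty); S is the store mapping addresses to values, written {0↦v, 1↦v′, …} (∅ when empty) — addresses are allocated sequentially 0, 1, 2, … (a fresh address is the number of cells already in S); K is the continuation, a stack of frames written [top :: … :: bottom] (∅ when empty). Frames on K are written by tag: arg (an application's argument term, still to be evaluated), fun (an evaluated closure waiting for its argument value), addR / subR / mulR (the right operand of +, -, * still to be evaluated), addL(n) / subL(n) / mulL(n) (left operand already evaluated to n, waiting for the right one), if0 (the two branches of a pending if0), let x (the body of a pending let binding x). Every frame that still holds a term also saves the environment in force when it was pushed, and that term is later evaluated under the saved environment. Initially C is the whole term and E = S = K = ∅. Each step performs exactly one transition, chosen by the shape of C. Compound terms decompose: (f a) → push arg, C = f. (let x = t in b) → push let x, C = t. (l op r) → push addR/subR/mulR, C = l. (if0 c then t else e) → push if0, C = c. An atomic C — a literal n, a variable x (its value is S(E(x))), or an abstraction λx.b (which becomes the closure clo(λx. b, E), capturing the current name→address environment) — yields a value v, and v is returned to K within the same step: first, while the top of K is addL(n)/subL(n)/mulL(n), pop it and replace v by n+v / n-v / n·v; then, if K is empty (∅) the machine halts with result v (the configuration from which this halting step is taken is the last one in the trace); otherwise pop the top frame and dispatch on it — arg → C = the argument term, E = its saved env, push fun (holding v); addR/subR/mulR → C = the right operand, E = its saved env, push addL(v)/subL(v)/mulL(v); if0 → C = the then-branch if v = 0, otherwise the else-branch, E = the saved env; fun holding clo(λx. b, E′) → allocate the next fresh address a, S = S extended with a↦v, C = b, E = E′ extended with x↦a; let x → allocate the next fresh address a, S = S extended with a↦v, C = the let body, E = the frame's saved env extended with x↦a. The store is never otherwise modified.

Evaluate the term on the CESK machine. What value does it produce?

Answer: 66

Execution trace:
[0] <C=((((λu. ((λq. q) u)) -1) + (5 + 7)) * (if0 (2 - -2) then (5 - -1) else (let w = 5 in 6))), E=∅, S=∅, K=∅>
[1] <C=(((λu. ((λq. q) u)) -1) + (5 + 7)), E=∅, S=∅, K=[mulR]>
[2] <C=((λu. ((λq. q) u)) -1), E=∅, S=∅, K=[addR :: mulR]>
[3] <C=(λu. ((λq. q) u)), E=∅, S=∅, K=[arg :: addR :: mulR]>
[4] <C=-1, E=∅, S=∅, K=[fun :: addR :: mulR]>
[5] <C=((λq. q) u), E={u↦0}, S={0↦-1}, K=[addR :: mulR]>
[6] <C=(λq. q), E={u↦0}, S={0↦-1}, K=[arg :: addR :: mulR]>
[7] <C=u, E={u↦0}, S={0↦-1}, K=[fun :: addR :: mulR]>
[8] <C=q, E={q↦1, u↦0}, S={0↦-1, 1↦-1}, K=[addR :: mulR]>
[9] <C=(5 + 7), E=∅, S={0↦-1, 1↦-1}, K=[addL(-1) :: mulR]>
[10] <C=5, E=∅, S={0↦-1, 1↦-1}, K=[addR :: addL(-1) :: mulR]>
[11] <C=7, E=∅, S={0↦-1, 1↦-1}, K=[addL(5) :: addL(-1) :: mulR]>
[12] <C=(if0 (2 - -2) then (5 - -1) else (let w = 5 in 6)), E=∅, S={0↦-1, 1↦-1}, K=[mulL(11)]>
[13] <C=(2 - -2), E=∅, S={0↦-1, 1↦-1}, K=[if0 :: mulL(11)]>
[14] <C=2, E=∅, S={0↦-1, 1↦-1}, K=[subR :: if0 :: mulL(11)]>
[15] <C=-2, E=∅, S={0↦-1, 1↦-1}, K=[subL(2) :: if0 :: mulL(11)]>
[16] <C=(let w = 5 in 6), E=∅, S={0↦-1, 1↦-1}, K=[mulL(11)]>
[17] <C=5, E=∅, S={0↦-1, 1↦-1}, K=[let w :: mulL(11)]>
[18] <C=6, E={w↦2}, S={0↦-1, 1↦-1, 2↦5}, K=[mulL(11)]>
→ final value 66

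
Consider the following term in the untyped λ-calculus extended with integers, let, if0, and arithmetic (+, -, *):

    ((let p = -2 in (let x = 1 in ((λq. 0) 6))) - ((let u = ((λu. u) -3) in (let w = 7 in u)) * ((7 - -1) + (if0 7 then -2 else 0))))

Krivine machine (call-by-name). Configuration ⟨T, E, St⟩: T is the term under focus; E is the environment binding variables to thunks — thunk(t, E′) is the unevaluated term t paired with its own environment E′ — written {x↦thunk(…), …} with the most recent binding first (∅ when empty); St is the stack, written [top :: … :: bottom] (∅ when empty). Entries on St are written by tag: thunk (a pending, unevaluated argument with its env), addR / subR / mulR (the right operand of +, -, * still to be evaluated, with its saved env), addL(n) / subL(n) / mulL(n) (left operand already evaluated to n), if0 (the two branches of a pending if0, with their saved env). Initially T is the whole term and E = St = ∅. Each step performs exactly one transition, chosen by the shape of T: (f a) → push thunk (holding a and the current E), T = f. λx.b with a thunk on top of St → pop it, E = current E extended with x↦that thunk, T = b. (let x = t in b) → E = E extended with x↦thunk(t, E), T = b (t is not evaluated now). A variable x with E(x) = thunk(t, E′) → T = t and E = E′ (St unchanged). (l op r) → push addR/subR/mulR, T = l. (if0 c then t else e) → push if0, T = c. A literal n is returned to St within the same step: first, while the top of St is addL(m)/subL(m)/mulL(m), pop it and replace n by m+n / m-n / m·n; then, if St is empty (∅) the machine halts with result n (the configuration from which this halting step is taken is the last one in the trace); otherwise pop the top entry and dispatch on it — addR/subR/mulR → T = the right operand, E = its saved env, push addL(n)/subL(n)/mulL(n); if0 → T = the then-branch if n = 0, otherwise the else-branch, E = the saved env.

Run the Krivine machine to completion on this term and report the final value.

Answer: 24

Machine steps:
t=0: [T=((let p = -2 in (let x = 1 in ((λq. 0) 6))) - ((let u = ((λu. u) -3) in (let w = 7 in u)) * ((7 - -1) + (if0 7 then -2 else 0)))) | E=∅ | St=∅]
t=1: [T=(let p = -2 in (let x = 1 in ((λq. 0) 6))) | E=∅ | St=[subR]]
t=2: [T=(let x = 1 in ((λq. 0) 6)) | E={p↦thunk(-2, ∅)} | St=[subR]]
t=3: [T=((λq. 0) 6) | E={x↦thunk(1, {p↦thunk(-2, ∅)}), p↦thunk(-2, ∅)} | St=[subR]]
t=4: [T=(λq. 0) | E={x↦thunk(1, {p↦thunk(-2, ∅)}), p↦thunk(-2, ∅)} | St=[thunk :: subR]]
t=5: [T=0 | E={q↦thunk(6, {x↦thunk(1, {p↦thunk(-2, ∅)}), p↦thunk(-2, ∅)}), x↦thunk(1, {p↦thunk(-2, ∅)}), p↦thunk(-2, ∅)} | St=[subR]]
t=6: [T=((let u = ((λu. u) -3) in (let w = 7 in u)) * ((7 - -1) + (if0 7 then -2 else 0))) | E=∅ | St=[subL(0)]]
t=7: [T=(let u = ((λu. u) -3) in (let w = 7 in u)) | E=∅ | St=[mulR :: subL(0)]]
t=8: [T=(let w = 7 in u) | E={u↦thunk(((λu. u) -3), ∅)} | St=[mulR :: subL(0)]]
t=9: [T=u | E={w↦thunk(7, {u↦thunk(((λu. u) -3), ∅)}), u↦thunk(((λu. u) -3), ∅)} | St=[mulR :: subL(0)]]
t=10: [T=((λu. u) -3) | E=∅ | St=[mulR :: subL(0)]]
t=11: [T=(λu. u) | E=∅ | St=[thunk :: mulR :: subL(0)]]
t=12: [T=u | E={u↦thunk(-3, ∅)} | St=[mulR :: subL(0)]]
t=13: [T=-3 | E=∅ | St=[mulR :: subL(0)]]
t=14: [T=((7 - -1) + (if0 7 then -2 else 0)) | E=∅ | St=[mulL(-3) :: subL(0)]]
t=15: [T=(7 - -1) | E=∅ | St=[addR :: mulL(-3) :: subL(0)]]
t=16: [T=7 | E=∅ | St=[subR :: addR :: mulL(-3) :: subL(0)]]
t=17: [T=-1 | E=∅ | St=[subL(7) :: addR :: mulL(-3) :: subL(0)]]
t=18: [T=(if0 7 then -2 else 0) | E=∅ | St=[addL(8) :: mulL(-3) :: subL(0)]]
t=19: [T=7 | E=∅ | St=[if0 :: addL(8) :: mulL(-3) :: subL(0)]]
t=20: [T=0 | E=∅ | St=[addL(8) :: mulL(-3) :: subL(0)]]
→ final value 24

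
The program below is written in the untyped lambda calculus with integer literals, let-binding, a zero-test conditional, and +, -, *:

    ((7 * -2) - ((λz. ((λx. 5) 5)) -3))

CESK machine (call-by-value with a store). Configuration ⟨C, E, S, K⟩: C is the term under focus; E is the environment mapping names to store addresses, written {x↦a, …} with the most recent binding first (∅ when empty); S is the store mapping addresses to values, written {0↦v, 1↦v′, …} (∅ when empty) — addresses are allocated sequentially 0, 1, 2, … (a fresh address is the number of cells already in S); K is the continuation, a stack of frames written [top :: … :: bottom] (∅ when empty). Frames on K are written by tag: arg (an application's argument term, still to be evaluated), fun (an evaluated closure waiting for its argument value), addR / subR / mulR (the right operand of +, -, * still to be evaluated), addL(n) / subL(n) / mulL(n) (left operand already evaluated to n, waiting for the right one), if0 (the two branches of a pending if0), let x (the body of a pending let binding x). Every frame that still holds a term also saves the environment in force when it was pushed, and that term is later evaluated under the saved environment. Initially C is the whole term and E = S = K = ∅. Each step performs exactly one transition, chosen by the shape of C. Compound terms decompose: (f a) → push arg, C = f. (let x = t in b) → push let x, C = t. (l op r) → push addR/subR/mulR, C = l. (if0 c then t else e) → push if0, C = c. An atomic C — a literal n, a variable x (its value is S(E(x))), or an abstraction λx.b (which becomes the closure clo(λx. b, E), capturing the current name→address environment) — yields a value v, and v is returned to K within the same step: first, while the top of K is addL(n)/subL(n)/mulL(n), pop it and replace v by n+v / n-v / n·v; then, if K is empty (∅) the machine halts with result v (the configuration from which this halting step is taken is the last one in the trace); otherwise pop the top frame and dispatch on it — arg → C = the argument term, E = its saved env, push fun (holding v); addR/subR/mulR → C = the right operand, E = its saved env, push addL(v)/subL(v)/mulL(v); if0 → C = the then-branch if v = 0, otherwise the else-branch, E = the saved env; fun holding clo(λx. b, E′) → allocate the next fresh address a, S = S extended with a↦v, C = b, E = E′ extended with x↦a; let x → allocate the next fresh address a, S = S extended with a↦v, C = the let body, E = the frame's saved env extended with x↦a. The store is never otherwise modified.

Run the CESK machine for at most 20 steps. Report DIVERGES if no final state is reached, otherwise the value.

Answer: -19

Execution trace:
0. <C=((7 * -2) - ((λz. ((λx. 5) 5)) -3)), E=∅, S=∅, K=∅>
1. <C=(7 * -2), E=∅, S=∅, K=[subR]>
2. <C=7, E=∅, S=∅, K=[mulR :: subR]>
3. <C=-2, E=∅, S=∅, K=[mulL(7) :: subR]>
4. <C=((λz. ((λx. 5) 5)) -3), E=∅, S=∅, K=[subL(-14)]>
5. <C=(λz. ((λx. 5) 5)), E=∅, S=∅, K=[arg :: subL(-14)]>
6. <C=-3, E=∅, S=∅, K=[fun :: subL(-14)]>
7. <C=((λx. 5) 5), E={z↦0}, S={0↦-3}, K=[subL(-14)]>
8. <C=(λx. 5), E={z↦0}, S={0↦-3}, K=[arg :: subL(-14)]>
9. <C=5, E={z↦0}, S={0↦-3}, K=[fun :: subL(-14)]>
10. <C=5, E={x↦1, z↦0}, S={0↦-3, 1↦5}, K=[subL(-14)]>
→ final value -19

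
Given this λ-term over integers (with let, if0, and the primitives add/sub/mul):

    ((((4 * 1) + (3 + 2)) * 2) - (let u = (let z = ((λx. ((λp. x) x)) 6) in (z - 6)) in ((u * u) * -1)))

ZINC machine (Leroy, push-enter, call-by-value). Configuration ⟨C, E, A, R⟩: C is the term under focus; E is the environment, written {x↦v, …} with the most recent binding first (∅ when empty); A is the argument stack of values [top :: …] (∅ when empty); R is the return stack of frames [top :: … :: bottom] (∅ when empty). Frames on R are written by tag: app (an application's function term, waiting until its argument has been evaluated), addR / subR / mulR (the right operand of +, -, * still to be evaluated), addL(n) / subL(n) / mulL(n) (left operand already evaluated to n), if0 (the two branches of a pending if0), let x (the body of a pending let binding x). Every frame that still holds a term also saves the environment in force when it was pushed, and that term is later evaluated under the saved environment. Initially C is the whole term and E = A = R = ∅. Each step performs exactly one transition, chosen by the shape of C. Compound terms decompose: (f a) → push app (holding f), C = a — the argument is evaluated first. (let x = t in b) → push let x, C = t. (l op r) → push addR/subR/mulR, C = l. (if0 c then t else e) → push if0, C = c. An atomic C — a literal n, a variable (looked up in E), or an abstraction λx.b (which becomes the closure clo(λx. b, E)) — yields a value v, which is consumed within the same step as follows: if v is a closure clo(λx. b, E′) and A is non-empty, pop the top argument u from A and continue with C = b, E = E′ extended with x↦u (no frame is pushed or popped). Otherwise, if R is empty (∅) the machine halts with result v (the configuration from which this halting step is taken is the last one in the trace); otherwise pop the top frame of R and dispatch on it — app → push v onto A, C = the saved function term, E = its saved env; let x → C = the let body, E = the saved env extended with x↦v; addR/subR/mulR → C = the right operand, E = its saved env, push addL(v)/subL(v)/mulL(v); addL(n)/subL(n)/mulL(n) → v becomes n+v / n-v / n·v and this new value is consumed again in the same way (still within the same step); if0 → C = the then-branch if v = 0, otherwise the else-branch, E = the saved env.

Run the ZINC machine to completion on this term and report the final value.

[0] [C=((((4 * 1) + (3 + 2)) * 2) - (let u = (let z = ((λx. ((λp. x) x)) 6) in (z - 6)) in ((u * u) * -1))) | E=∅ | A=∅ | R=∅]
[1] [C=(((4 * 1) + (3 + 2)) * 2) | E=∅ | A=∅ | R=[subR]]
[2] [C=((4 * 1) + (3 + 2)) | E=∅ | A=∅ | R=[mulR :: subR]]
[3] [C=(4 * 1) | E=∅ | A=∅ | R=[addR :: mulR :: subR]]
[4] [C=4 | E=∅ | A=∅ | R=[mulR :: addR :: mulR :: subR]]
[5] [C=1 | E=∅ | A=∅ | R=[mulL(4) :: addR :: mulR :: subR]]
[6] [C=(3 + 2) | E=∅ | A=∅ | R=[addL(4) :: mulR :: subR]]
[7] [C=3 | E=∅ | A=∅ | R=[addR :: addL(4) :: mulR :: subR]]
[8] [C=2 | E=∅ | A=∅ | R=[addL(3) :: addL(4) :: mulR :: subR]]
[9] [C=2 | E=∅ | A=∅ | R=[mulL(9) :: subR]]
[10] [C=(let u = (let z = ((λx. ((λp. x) x)) 6) in (z - 6)) in ((u * u) * -1)) | E=∅ | A=∅ | R=[subL(18)]]
[11] [C=(let z = ((λx. ((λp. x) x)) 6) in (z - 6)) | E=∅ | A=∅ | R=[let u :: subL(18)]]
[12] [C=((λx. ((λp. x) x)) 6) | E=∅ | A=∅ | R=[let z :: let u :: subL(18)]]
[13] [C=6 | E=∅ | A=∅ | R=[app :: let z :: let u :: subL(18)]]
[14] [C=(λx. ((λp. x) x)) | E=∅ | A=[6] | R=[let z :: let u :: subL(18)]]
[15] [C=((λp. x) x) | E={x↦6} | A=∅ | R=[let z :: let u :: subL(18)]]
[16] [C=x | E={x↦6} | A=∅ | R=[app :: let z :: let u :: subL(18)]]
[17] [C=(λp. x) | E={x↦6} | A=[6] | R=[let z :: let u :: subL(18)]]
[18] [C=x | E={p↦6, x↦6} | A=∅ | R=[let z :: let u :: subL(18)]]
[19] [C=(z - 6) | E={z↦6} | A=∅ | R=[let u :: subL(18)]]
[20] [C=z | E={z↦6} | A=∅ | R=[subR :: let u :: subL(18)]]
[21] [C=6 | E={z↦6} | A=∅ | R=[subL(6) :: let u :: subL(18)]]
[22] [C=((u * u) * -1) | E={u↦0} | A=∅ | R=[subL(18)]]
[23] [C=(u * u) | E={u↦0} | A=∅ | R=[mulR :: subL(18)]]
[24] [C=u | E={u↦0} | A=∅ | R=[mulR :: mulR :: subL(18)]]
[25] [C=u | E={u↦0} | A=∅ | R=[mulL(0) :: mulR :: subL(18)]]
[26] [C=-1 | E={u↦0} | A=∅ | R=[mulL(0) :: subL(18)]]
→ final value 18

Answer: 18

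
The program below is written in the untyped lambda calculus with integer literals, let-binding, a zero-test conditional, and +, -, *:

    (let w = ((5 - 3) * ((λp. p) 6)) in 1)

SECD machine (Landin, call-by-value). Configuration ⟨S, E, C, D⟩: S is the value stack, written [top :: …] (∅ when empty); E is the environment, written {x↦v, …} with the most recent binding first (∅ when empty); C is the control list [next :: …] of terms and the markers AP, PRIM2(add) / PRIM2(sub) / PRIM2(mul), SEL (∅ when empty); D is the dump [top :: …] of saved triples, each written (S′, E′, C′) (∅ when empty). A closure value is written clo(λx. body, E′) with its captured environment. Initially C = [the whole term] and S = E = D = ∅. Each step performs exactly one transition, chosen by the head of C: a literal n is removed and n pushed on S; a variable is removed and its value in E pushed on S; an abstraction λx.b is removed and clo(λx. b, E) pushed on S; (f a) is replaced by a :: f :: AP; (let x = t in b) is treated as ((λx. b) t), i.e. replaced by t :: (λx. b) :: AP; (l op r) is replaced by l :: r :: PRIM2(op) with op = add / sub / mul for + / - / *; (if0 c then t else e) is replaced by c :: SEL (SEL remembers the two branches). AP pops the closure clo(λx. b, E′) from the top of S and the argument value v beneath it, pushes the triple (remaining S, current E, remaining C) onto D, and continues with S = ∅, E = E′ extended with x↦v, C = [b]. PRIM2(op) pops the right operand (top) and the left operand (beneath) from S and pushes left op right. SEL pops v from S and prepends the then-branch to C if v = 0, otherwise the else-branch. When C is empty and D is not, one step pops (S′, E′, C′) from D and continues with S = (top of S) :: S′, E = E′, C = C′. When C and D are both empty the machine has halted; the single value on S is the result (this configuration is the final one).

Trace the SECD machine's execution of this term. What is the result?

Answer: 1

Machine steps:
0. <S=∅, E=∅, C=[(let w = ((5 - 3) * ((λp. p) 6)) in 1)], D=∅>
1. <S=∅, E=∅, C=[((5 - 3) * ((λp. p) 6)) :: (λw. 1) :: AP], D=∅>
2. <S=∅, E=∅, C=[(5 - 3) :: ((λp. p) 6) :: PRIM2(mul) :: (λw. 1) :: AP], D=∅>
3. <S=∅, E=∅, C=[5 :: 3 :: PRIM2(sub) :: ((λp. p) 6) :: PRIM2(mul) :: (λw. 1) :: AP], D=∅>
4. <S=[5], E=∅, C=[3 :: PRIM2(sub) :: ((λp. p) 6) :: PRIM2(mul) :: (λw. 1) :: AP], D=∅>
5. <S=[3 :: 5], E=∅, C=[PRIM2(sub) :: ((λp. p) 6) :: PRIM2(mul) :: (λw. 1) :: AP], D=∅>
6. <S=[2], E=∅, C=[((λp. p) 6) :: PRIM2(mul) :: (λw. 1) :: AP], D=∅>
7. <S=[2], E=∅, C=[6 :: (λp. p) :: AP :: PRIM2(mul) :: (λw. 1) :: AP], D=∅>
8. <S=[6 :: 2], E=∅, C=[(λp. p) :: AP :: PRIM2(mul) :: (λw. 1) :: AP], D=∅>
9. <S=[clo(λp. p, ∅) :: 6 :: 2], E=∅, C=[AP :: PRIM2(mul) :: (λw. 1) :: AP], D=∅>
10. <S=∅, E={p↦6}, C=[p], D=[([2], ∅, [PRIM2(mul) :: (λw. 1) :: AP])]>
11. <S=[6], E={p↦6}, C=∅, D=[([2], ∅, [PRIM2(mul) :: (λw. 1) :: AP])]>
12. <S=[6 :: 2], E=∅, C=[PRIM2(mul) :: (λw. 1) :: AP], D=∅>
13. <S=[12], E=∅, C=[(λw. 1) :: AP], D=∅>
14. <S=[clo(λw. 1, ∅) :: 12], E=∅, C=[AP], D=∅>
15. <S=∅, E={w↦12}, C=[1], D=[(∅, ∅, ∅)]>
16. <S=[1], E={w↦12}, C=∅, D=[(∅, ∅, ∅)]>
17. <S=[1], E=∅, C=∅, D=∅>
→ final value 1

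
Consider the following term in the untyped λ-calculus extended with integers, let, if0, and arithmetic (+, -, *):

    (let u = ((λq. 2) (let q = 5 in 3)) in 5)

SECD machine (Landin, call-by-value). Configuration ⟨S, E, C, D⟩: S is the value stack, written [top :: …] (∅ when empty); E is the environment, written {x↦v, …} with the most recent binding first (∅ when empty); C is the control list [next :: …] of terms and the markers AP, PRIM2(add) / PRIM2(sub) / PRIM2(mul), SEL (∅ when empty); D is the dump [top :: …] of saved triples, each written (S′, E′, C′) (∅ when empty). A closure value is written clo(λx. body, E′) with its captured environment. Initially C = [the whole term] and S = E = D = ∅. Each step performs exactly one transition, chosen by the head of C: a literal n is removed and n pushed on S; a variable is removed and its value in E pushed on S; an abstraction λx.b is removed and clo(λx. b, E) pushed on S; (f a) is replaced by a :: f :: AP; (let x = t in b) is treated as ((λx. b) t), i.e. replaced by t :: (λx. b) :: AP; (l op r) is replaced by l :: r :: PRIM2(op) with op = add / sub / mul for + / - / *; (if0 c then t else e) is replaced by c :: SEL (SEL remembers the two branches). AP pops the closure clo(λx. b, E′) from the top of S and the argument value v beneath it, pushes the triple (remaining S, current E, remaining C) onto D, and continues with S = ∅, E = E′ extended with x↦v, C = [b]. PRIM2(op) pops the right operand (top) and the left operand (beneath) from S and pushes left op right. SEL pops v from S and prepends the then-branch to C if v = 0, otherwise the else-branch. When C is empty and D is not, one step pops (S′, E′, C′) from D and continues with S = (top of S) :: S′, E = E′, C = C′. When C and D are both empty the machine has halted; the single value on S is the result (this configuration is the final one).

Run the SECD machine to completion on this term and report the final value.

step 0: <S=∅, E=∅, C=[(let u = ((λq. 2) (let q = 5 in 3)) in 5)], D=∅>
step 1: <S=∅, E=∅, C=[((λq. 2) (let q = 5 in 3)) :: (λu. 5) :: AP], D=∅>
step 2: <S=∅, E=∅, C=[(let q = 5 in 3) :: (λq. 2) :: AP :: (λu. 5) :: AP], D=∅>
step 3: <S=∅, E=∅, C=[5 :: (λq. 3) :: AP :: (λq. 2) :: AP :: (λu. 5) :: AP], D=∅>
step 4: <S=[5], E=∅, C=[(λq. 3) :: AP :: (λq. 2) :: AP :: (λu. 5) :: AP], D=∅>
step 5: <S=[clo(λq. 3, ∅) :: 5], E=∅, C=[AP :: (λq. 2) :: AP :: (λu. 5) :: AP], D=∅>
step 6: <S=∅, E={q↦5}, C=[3], D=[(∅, ∅, [(λq. 2) :: AP :: (λu. 5) :: AP])]>
step 7: <S=[3], E={q↦5}, C=∅, D=[(∅, ∅, [(λq. 2) :: AP :: (λu. 5) :: AP])]>
step 8: <S=[3], E=∅, C=[(λq. 2) :: AP :: (λu. 5) :: AP], D=∅>
step 9: <S=[clo(λq. 2, ∅) :: 3], E=∅, C=[AP :: (λu. 5) :: AP], D=∅>
step 10: <S=∅, E={q↦3}, C=[2], D=[(∅, ∅, [(λu. 5) :: AP])]>
step 11: <S=[2], E={q↦3}, C=∅, D=[(∅, ∅, [(λu. 5) :: AP])]>
step 12: <S=[2], E=∅, C=[(λu. 5) :: AP], D=∅>
step 13: <S=[clo(λu. 5, ∅) :: 2], E=∅, C=[AP], D=∅>
step 14: <S=∅, E={u↦2}, C=[5], D=[(∅, ∅, ∅)]>
step 15: <S=[5], E={u↦2}, C=∅, D=[(∅, ∅, ∅)]>
step 16: <S=[5], E=∅, C=∅, D=∅>
→ final value 5

Answer: 5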